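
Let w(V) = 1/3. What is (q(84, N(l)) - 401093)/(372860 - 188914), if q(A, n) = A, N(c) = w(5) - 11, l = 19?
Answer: -57287/26278 ≈ -2.1800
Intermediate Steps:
w(V) = ⅓
N(c) = -32/3 (N(c) = ⅓ - 11 = -32/3)
(q(84, N(l)) - 401093)/(372860 - 188914) = (84 - 401093)/(372860 - 188914) = -401009/183946 = -401009*1/183946 = -57287/26278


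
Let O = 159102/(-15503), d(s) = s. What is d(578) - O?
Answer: 9119836/15503 ≈ 588.26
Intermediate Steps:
O = -159102/15503 (O = 159102*(-1/15503) = -159102/15503 ≈ -10.263)
d(578) - O = 578 - 1*(-159102/15503) = 578 + 159102/15503 = 9119836/15503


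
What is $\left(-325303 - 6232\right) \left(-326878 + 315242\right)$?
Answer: $3857741260$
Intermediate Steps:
$\left(-325303 - 6232\right) \left(-326878 + 315242\right) = \left(-325303 + \left(-238864 + 232632\right)\right) \left(-11636\right) = \left(-325303 - 6232\right) \left(-11636\right) = \left(-331535\right) \left(-11636\right) = 3857741260$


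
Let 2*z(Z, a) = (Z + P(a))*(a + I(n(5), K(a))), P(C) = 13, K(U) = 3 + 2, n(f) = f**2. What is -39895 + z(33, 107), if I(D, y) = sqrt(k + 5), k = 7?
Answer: -37434 + 46*sqrt(3) ≈ -37354.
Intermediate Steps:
K(U) = 5
I(D, y) = 2*sqrt(3) (I(D, y) = sqrt(7 + 5) = sqrt(12) = 2*sqrt(3))
z(Z, a) = (13 + Z)*(a + 2*sqrt(3))/2 (z(Z, a) = ((Z + 13)*(a + 2*sqrt(3)))/2 = ((13 + Z)*(a + 2*sqrt(3)))/2 = (13 + Z)*(a + 2*sqrt(3))/2)
-39895 + z(33, 107) = -39895 + (13*sqrt(3) + (13/2)*107 + 33*sqrt(3) + (1/2)*33*107) = -39895 + (13*sqrt(3) + 1391/2 + 33*sqrt(3) + 3531/2) = -39895 + (2461 + 46*sqrt(3)) = -37434 + 46*sqrt(3)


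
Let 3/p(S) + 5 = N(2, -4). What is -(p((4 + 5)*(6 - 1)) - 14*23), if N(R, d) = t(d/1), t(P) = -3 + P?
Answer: 1289/4 ≈ 322.25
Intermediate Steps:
N(R, d) = -3 + d (N(R, d) = -3 + d/1 = -3 + d*1 = -3 + d)
p(S) = -¼ (p(S) = 3/(-5 + (-3 - 4)) = 3/(-5 - 7) = 3/(-12) = 3*(-1/12) = -¼)
-(p((4 + 5)*(6 - 1)) - 14*23) = -(-¼ - 14*23) = -(-¼ - 322) = -1*(-1289/4) = 1289/4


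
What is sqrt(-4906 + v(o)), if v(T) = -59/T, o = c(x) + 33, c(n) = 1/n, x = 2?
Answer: 2*I*sqrt(5507735)/67 ≈ 70.055*I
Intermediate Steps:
c(n) = 1/n
o = 67/2 (o = 1/2 + 33 = 67/2 ≈ 33.500)
sqrt(-4906 + v(o)) = sqrt(-4906 - 59/67/2) = sqrt(-4906 - 59*2/67) = sqrt(-4906 - 118/67) = sqrt(-328820/67) = 2*I*sqrt(5507735)/67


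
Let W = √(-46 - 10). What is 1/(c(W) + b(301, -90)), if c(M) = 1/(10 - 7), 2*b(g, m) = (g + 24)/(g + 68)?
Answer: 738/571 ≈ 1.2925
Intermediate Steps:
b(g, m) = (24 + g)/(2*(68 + g)) (b(g, m) = ((g + 24)/(g + 68))/2 = ((24 + g)/(68 + g))/2 = (24 + g)/(2*(68 + g)))
W = 2*I*√14 (W = √(-56) = 2*I*√14 ≈ 7.4833*I)
c(M) = ⅓ (c(M) = 1/3 = ⅓)
1/(c(W) + b(301, -90)) = 1/(⅓ + (24 + 301)/(2*(68 + 301))) = 1/(⅓ + (½)*325/369) = 1/(⅓ + (½)*(1/369)*325) = 1/(⅓ + 325/738) = 1/(571/738) = 738/571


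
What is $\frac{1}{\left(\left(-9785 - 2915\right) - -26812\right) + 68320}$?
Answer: $\frac{1}{82432} \approx 1.2131 \cdot 10^{-5}$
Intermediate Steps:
$\frac{1}{\left(\left(-9785 - 2915\right) - -26812\right) + 68320} = \frac{1}{\left(\left(-9785 - 2915\right) + 26812\right) + 68320} = \frac{1}{\left(-12700 + 26812\right) + 68320} = \frac{1}{14112 + 68320} = \frac{1}{82432}$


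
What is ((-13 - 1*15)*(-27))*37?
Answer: 27972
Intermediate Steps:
((-13 - 1*15)*(-27))*37 = ((-13 - 15)*(-27))*37 = -28*(-27)*37 = 756*37 = 27972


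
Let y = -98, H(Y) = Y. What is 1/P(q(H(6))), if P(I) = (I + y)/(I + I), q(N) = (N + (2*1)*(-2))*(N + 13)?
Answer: -19/15 ≈ -1.2667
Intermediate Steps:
q(N) = (-4 + N)*(13 + N) (q(N) = (N + 2*(-2))*(13 + N) = (N - 4)*(13 + N) = (-4 + N)*(13 + N))
P(I) = (-98 + I)/(2*I) (P(I) = (I - 98)/(I + I) = (-98 + I)/((2*I)) = (-98 + I)*(1/(2*I)) = (-98 + I)/(2*I))
1/P(q(H(6))) = 1/((-98 + (-52 + 6² + 9*6))/(2*(-52 + 6² + 9*6))) = 1/((-98 + (-52 + 36 + 54))/(2*(-52 + 36 + 54))) = 1/((½)*(-98 + 38)/38) = 1/((½)*(1/38)*(-60)) = 1/(-15/19) = -19/15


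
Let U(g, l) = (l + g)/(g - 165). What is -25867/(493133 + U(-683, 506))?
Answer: -21935216/418176961 ≈ -0.052454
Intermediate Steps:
U(g, l) = (g + l)/(-165 + g)
-25867/(493133 + U(-683, 506)) = -25867/(493133 + (-683 + 506)/(-165 - 683)) = -25867/(493133 - 177/(-848)) = -25867/(493133 - 1/848*(-177)) = -25867/(493133 + 177/848) = -25867/418176961/848 = -25867*848/418176961 = -21935216/418176961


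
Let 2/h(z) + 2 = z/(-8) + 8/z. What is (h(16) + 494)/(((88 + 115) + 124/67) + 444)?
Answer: 231418/304311 ≈ 0.76047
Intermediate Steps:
h(z) = 2/(-2 + 8/z - z/8) (h(z) = 2/(-2 + (z/(-8) + 8/z)) = 2/(-2 + (z*(-1/8) + 8/z)) = 2/(-2 + (-z/8 + 8/z)) = 2/(-2 + (8/z - z/8)) = 2/(-2 + 8/z - z/8))
(h(16) + 494)/(((88 + 115) + 124/67) + 444) = (-16*16/(-64 + 16**2 + 16*16) + 494)/(((88 + 115) + 124/67) + 444) = (-16*16/(-64 + 256 + 256) + 494)/((203 + 124*(1/67)) + 444) = (-16*16/448 + 494)/((203 + 124/67) + 444) = (-16*16*1/448 + 494)/(13725/67 + 444) = (-4/7 + 494)/(43473/67) = (3454/7)*(67/43473) = 231418/304311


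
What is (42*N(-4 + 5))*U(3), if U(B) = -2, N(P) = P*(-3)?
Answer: 252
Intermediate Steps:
N(P) = -3*P
(42*N(-4 + 5))*U(3) = (42*(-3*(-4 + 5)))*(-2) = (42*(-3*1))*(-2) = (42*(-3))*(-2) = -126*(-2) = 252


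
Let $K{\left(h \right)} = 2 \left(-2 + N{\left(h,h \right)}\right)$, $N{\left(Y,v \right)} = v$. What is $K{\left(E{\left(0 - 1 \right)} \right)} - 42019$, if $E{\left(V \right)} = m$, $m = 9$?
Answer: $-42005$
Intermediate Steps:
$E{\left(V \right)} = 9$
$K{\left(h \right)} = -4 + 2 h$ ($K{\left(h \right)} = 2 \left(-2 + h\right) = -4 + 2 h$)
$K{\left(E{\left(0 - 1 \right)} \right)} - 42019 = \left(-4 + 2 \cdot 9\right) - 42019 = \left(-4 + 18\right) - 42019 = 14 - 42019 = -42005$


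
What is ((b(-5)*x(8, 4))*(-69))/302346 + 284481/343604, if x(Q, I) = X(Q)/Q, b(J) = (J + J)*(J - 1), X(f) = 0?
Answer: 284481/343604 ≈ 0.82793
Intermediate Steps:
b(J) = 2*J*(-1 + J) (b(J) = (2*J)*(-1 + J) = 2*J*(-1 + J))
x(Q, I) = 0 (x(Q, I) = 0/Q = 0)
((b(-5)*x(8, 4))*(-69))/302346 + 284481/343604 = (((2*(-5)*(-1 - 5))*0)*(-69))/302346 + 284481/343604 = (((2*(-5)*(-6))*0)*(-69))*(1/302346) + 284481*(1/343604) = ((60*0)*(-69))*(1/302346) + 284481/343604 = (0*(-69))*(1/302346) + 284481/343604 = 0*(1/302346) + 284481/343604 = 0 + 284481/343604 = 284481/343604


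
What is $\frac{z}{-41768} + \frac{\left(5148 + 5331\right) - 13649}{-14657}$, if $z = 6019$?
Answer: $\frac{44184077}{612193576} \approx 0.072173$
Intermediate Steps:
$\frac{z}{-41768} + \frac{\left(5148 + 5331\right) - 13649}{-14657} = \frac{6019}{-41768} + \frac{\left(5148 + 5331\right) - 13649}{-14657} = 6019 \left(- \frac{1}{41768}\right) + \left(10479 - 13649\right) \left(- \frac{1}{14657}\right) = - \frac{6019}{41768} - - \frac{3170}{14657} = - \frac{6019}{41768} + \frac{3170}{14657} = \frac{44184077}{612193576}$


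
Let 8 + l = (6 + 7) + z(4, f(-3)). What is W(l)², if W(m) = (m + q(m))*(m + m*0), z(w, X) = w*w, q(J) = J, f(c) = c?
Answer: 777924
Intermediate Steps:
z(w, X) = w²
l = 21 (l = -8 + ((6 + 7) + 4²) = -8 + (13 + 16) = -8 + 29 = 21)
W(m) = 2*m² (W(m) = (m + m)*(m + m*0) = (2*m)*(m + 0) = (2*m)*m = 2*m²)
W(l)² = (2*21²)² = (2*441)² = 882² = 777924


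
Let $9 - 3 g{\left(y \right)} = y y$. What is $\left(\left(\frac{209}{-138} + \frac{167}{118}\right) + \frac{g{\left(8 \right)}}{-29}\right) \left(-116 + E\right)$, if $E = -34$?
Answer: $- \frac{3145950}{39353} \approx -79.942$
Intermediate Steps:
$g{\left(y \right)} = 3 - \frac{y^{2}}{3}$ ($g{\left(y \right)} = 3 - \frac{y y}{3} = 3 - \frac{y^{2}}{3}$)
$\left(\left(\frac{209}{-138} + \frac{167}{118}\right) + \frac{g{\left(8 \right)}}{-29}\right) \left(-116 + E\right) = \left(\left(\frac{209}{-138} + \frac{167}{118}\right) + \frac{3 - \frac{8^{2}}{3}}{-29}\right) \left(-116 - 34\right) = \left(\left(209 \left(- \frac{1}{138}\right) + 167 \cdot \frac{1}{118}\right) + \left(3 - \frac{64}{3}\right) \left(- \frac{1}{29}\right)\right) \left(-150\right) = \left(\left(- \frac{209}{138} + \frac{167}{118}\right) + \left(3 - \frac{64}{3}\right) \left(- \frac{1}{29}\right)\right) \left(-150\right) = \left(- \frac{404}{4071} - - \frac{55}{87}\right) \left(-150\right) = \left(- \frac{404}{4071} + \frac{55}{87}\right) \left(-150\right) = \frac{20973}{39353} \left(-150\right) = - \frac{3145950}{39353}$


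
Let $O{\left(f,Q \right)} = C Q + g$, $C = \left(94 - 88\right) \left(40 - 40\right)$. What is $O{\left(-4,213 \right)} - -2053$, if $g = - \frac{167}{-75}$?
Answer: $\frac{154142}{75} \approx 2055.2$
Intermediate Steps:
$g = \frac{167}{75}$ ($g = \left(-167\right) \left(- \frac{1}{75}\right) = \frac{167}{75} \approx 2.2267$)
$C = 0$ ($C = 6 \cdot 0 = 0$)
$O{\left(f,Q \right)} = \frac{167}{75}$ ($O{\left(f,Q \right)} = 0 Q + \frac{167}{75} = 0 + \frac{167}{75} = \frac{167}{75}$)
$O{\left(-4,213 \right)} - -2053 = \frac{167}{75} - -2053 = \frac{167}{75} + 2053 = \frac{154142}{75}$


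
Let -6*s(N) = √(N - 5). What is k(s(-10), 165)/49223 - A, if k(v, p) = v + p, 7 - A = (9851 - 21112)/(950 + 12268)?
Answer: -5106526531/650629614 - I*√15/295338 ≈ -7.8486 - 1.3114e-5*I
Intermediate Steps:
A = 103787/13218 (A = 7 - (9851 - 21112)/(950 + 12268) = 7 - (-11261)/13218 = 7 - 1*(-11261/13218) = 7 + 11261/13218 = 103787/13218 ≈ 7.8519)
s(N) = -√(-5 + N)/6 (s(N) = -√(N - 5)/6 = -√(-5 + N)/6)
k(v, p) = p + v
k(s(-10), 165)/49223 - A = (165 - √(-5 - 10)/6)/49223 - 1*103787/13218 = (165 - I*√15/6)*(1/49223) - 103787/13218 = (165/49223 - I*√15/295338) - 103787/13218 = -5106526531/650629614 - I*√15/295338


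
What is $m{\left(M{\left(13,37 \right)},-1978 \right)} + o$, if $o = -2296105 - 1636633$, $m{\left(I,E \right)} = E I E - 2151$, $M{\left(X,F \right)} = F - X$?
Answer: $89964727$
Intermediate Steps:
$m{\left(I,E \right)} = -2151 + I E^{2}$ ($m{\left(I,E \right)} = I E^{2} - 2151 = -2151 + I E^{2}$)
$o = -3932738$
$m{\left(M{\left(13,37 \right)},-1978 \right)} + o = \left(-2151 + \left(37 - 13\right) \left(-1978\right)^{2}\right) - 3932738 = \left(-2151 + \left(37 - 13\right) 3912484\right) - 3932738 = \left(-2151 + 24 \cdot 3912484\right) - 3932738 = \left(-2151 + 93899616\right) - 3932738 = 93897465 - 3932738 = 89964727$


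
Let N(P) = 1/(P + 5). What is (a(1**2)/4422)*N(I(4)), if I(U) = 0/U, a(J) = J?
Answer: 1/22110 ≈ 4.5228e-5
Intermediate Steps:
I(U) = 0
N(P) = 1/(5 + P)
(a(1**2)/4422)*N(I(4)) = (1**2/4422)/(5 + 0) = (1*(1/4422))/5 = (1/4422)*(1/5) = 1/22110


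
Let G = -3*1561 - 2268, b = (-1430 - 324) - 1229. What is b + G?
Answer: -9934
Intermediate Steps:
b = -2983 (b = -1754 - 1229 = -2983)
G = -6951 (G = -4683 - 2268 = -6951)
b + G = -2983 - 6951 = -9934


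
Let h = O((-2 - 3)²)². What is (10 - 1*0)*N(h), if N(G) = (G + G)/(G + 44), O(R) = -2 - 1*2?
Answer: 16/3 ≈ 5.3333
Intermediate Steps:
O(R) = -4 (O(R) = -2 - 2 = -4)
h = 16 (h = (-4)² = 16)
N(G) = 2*G/(44 + G) (N(G) = (2*G)/(44 + G) = 2*G/(44 + G))
(10 - 1*0)*N(h) = (10 - 1*0)*(2*16/(44 + 16)) = (10 + 0)*(2*16/60) = 10*(2*16*(1/60)) = 10*(8/15) = 16/3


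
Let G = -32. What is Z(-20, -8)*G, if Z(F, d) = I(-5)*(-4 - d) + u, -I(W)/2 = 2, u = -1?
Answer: 544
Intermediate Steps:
I(W) = -4 (I(W) = -2*2 = -4)
Z(F, d) = 15 + 4*d (Z(F, d) = -4*(-4 - d) - 1 = (16 + 4*d) - 1 = 15 + 4*d)
Z(-20, -8)*G = (15 + 4*(-8))*(-32) = (15 - 32)*(-32) = -17*(-32) = 544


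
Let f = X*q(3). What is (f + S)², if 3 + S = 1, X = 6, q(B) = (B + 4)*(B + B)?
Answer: 62500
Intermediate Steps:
q(B) = 2*B*(4 + B) (q(B) = (4 + B)*(2*B) = 2*B*(4 + B))
f = 252 (f = 6*(2*3*(4 + 3)) = 6*(2*3*7) = 6*42 = 252)
S = -2 (S = -3 + 1 = -2)
(f + S)² = (252 - 2)² = 250² = 62500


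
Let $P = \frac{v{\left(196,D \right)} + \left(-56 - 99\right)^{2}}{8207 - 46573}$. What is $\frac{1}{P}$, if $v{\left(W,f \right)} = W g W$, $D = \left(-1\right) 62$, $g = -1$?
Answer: $\frac{38366}{14391} \approx 2.666$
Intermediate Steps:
$D = -62$
$v{\left(W,f \right)} = - W^{2}$ ($v{\left(W,f \right)} = W \left(-1\right) W = - W W = - W^{2}$)
$P = \frac{14391}{38366}$ ($P = \frac{- 196^{2} + \left(-56 - 99\right)^{2}}{8207 - 46573} = \frac{\left(-1\right) 38416 + \left(-155\right)^{2}}{-38366} = \left(-38416 + 24025\right) \left(- \frac{1}{38366}\right) = \left(-14391\right) \left(- \frac{1}{38366}\right) = \frac{14391}{38366} \approx 0.3751$)
$\frac{1}{P} = \frac{1}{\frac{14391}{38366}} = \frac{38366}{14391}$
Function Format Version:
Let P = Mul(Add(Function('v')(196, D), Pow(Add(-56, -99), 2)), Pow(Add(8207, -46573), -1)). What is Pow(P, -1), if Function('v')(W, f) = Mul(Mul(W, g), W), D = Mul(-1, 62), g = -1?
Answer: Rational(38366, 14391) ≈ 2.6660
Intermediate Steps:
D = -62
Function('v')(W, f) = Mul(-1, Pow(W, 2)) (Function('v')(W, f) = Mul(Mul(W, -1), W) = Mul(Mul(-1, W), W) = Mul(-1, Pow(W, 2)))
P = Rational(14391, 38366) (P = Mul(Add(Mul(-1, Pow(196, 2)), Pow(Add(-56, -99), 2)), Pow(Add(8207, -46573), -1)) = Mul(Add(Mul(-1, 38416), Pow(-155, 2)), Pow(-38366, -1)) = Mul(Add(-38416, 24025), Rational(-1, 38366)) = Mul(-14391, Rational(-1, 38366)) = Rational(14391, 38366) ≈ 0.37510)
Pow(P, -1) = Pow(Rational(14391, 38366), -1) = Rational(38366, 14391)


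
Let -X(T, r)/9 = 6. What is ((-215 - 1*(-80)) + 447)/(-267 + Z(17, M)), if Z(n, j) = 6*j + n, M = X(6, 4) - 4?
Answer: -12/23 ≈ -0.52174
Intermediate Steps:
X(T, r) = -54 (X(T, r) = -9*6 = -54)
M = -58 (M = -54 - 4 = -58)
Z(n, j) = n + 6*j
((-215 - 1*(-80)) + 447)/(-267 + Z(17, M)) = ((-215 - 1*(-80)) + 447)/(-267 + (17 + 6*(-58))) = ((-215 + 80) + 447)/(-267 + (17 - 348)) = (-135 + 447)/(-267 - 331) = 312/(-598) = 312*(-1/598) = -12/23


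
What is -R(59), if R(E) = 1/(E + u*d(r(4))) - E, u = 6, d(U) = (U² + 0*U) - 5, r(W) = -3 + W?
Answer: 2064/35 ≈ 58.971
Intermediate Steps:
d(U) = -5 + U² (d(U) = (U² + 0) - 5 = U² - 5 = -5 + U²)
R(E) = 1/(-24 + E) - E (R(E) = 1/(E + 6*(-5 + (-3 + 4)²)) - E = 1/(E + 6*(-5 + 1²)) - E = 1/(E + 6*(-5 + 1)) - E = 1/(E + 6*(-4)) - E = 1/(E - 24) - E = 1/(-24 + E) - E)
-R(59) = -(1 - 1*59² + 24*59)/(-24 + 59) = -(1 - 1*3481 + 1416)/35 = -(1 - 3481 + 1416)/35 = -(-2064)/35 = -1*(-2064/35) = 2064/35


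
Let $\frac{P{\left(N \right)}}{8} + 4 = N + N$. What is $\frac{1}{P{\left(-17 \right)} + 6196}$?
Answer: $\frac{1}{5892} \approx 0.00016972$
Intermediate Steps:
$P{\left(N \right)} = -32 + 16 N$ ($P{\left(N \right)} = -32 + 8 \left(N + N\right) = -32 + 8 \cdot 2 N = -32 + 16 N$)
$\frac{1}{P{\left(-17 \right)} + 6196} = \frac{1}{\left(-32 + 16 \left(-17\right)\right) + 6196} = \frac{1}{\left(-32 - 272\right) + 6196} = \frac{1}{-304 + 6196} = \frac{1}{5892}$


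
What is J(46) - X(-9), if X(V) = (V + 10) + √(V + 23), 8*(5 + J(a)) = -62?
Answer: -55/4 - √14 ≈ -17.492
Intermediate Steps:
J(a) = -51/4 (J(a) = -5 + (⅛)*(-62) = -5 - 31/4 = -51/4)
X(V) = 10 + V + √(23 + V) (X(V) = (10 + V) + √(23 + V) = 10 + V + √(23 + V))
J(46) - X(-9) = -51/4 - (10 - 9 + √(23 - 9)) = -51/4 - (10 - 9 + √14) = -51/4 - (1 + √14) = -51/4 + (-1 - √14) = -55/4 - √14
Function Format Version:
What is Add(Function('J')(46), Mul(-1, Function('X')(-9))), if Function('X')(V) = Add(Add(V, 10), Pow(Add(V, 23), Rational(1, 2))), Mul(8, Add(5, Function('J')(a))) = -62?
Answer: Add(Rational(-55, 4), Mul(-1, Pow(14, Rational(1, 2)))) ≈ -17.492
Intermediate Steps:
Function('J')(a) = Rational(-51, 4) (Function('J')(a) = Add(-5, Mul(Rational(1, 8), -62)) = Add(-5, Rational(-31, 4)) = Rational(-51, 4))
Function('X')(V) = Add(10, V, Pow(Add(23, V), Rational(1, 2))) (Function('X')(V) = Add(Add(10, V), Pow(Add(23, V), Rational(1, 2))) = Add(10, V, Pow(Add(23, V), Rational(1, 2))))
Add(Function('J')(46), Mul(-1, Function('X')(-9))) = Add(Rational(-51, 4), Mul(-1, Add(10, -9, Pow(Add(23, -9), Rational(1, 2))))) = Add(Rational(-51, 4), Mul(-1, Add(10, -9, Pow(14, Rational(1, 2))))) = Add(Rational(-51, 4), Mul(-1, Add(1, Pow(14, Rational(1, 2))))) = Add(Rational(-51, 4), Add(-1, Mul(-1, Pow(14, Rational(1, 2))))) = Add(Rational(-55, 4), Mul(-1, Pow(14, Rational(1, 2))))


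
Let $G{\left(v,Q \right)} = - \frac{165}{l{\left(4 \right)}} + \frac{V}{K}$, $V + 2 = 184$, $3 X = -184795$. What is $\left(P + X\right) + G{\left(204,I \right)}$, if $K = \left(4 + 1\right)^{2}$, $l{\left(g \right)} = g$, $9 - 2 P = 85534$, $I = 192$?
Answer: $- \frac{31318441}{300} \approx -1.0439 \cdot 10^{5}$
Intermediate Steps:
$P = - \frac{85525}{2}$ ($P = \frac{9}{2} - 42767 = - \frac{85525}{2} \approx -42763.0$)
$X = - \frac{184795}{3}$ ($X = \frac{1}{3} \left(-184795\right) = - \frac{184795}{3} \approx -61598.0$)
$V = 182$ ($V = -2 + 184 = 182$)
$K = 25$ ($K = 5^{2} = 25$)
$G{\left(v,Q \right)} = - \frac{3397}{100}$ ($G{\left(v,Q \right)} = - \frac{165}{4} + \frac{182}{25} = - \frac{3397}{100}$)
$\left(P + X\right) + G{\left(204,I \right)} = \left(- \frac{85525}{2} - \frac{184795}{3}\right) - \frac{3397}{100} = - \frac{626165}{6} - \frac{3397}{100} = - \frac{31318441}{300}$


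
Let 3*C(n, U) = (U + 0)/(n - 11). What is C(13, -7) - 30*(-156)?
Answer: 28073/6 ≈ 4678.8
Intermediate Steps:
C(n, U) = U/(3*(-11 + n)) (C(n, U) = ((U + 0)/(n - 11))/3 = (U/(-11 + n))/3 = U/(3*(-11 + n)))
C(13, -7) - 30*(-156) = (1/3)*(-7)/(-11 + 13) - 30*(-156) = (1/3)*(-7)/2 + 4680 = (1/3)*(-7)*(1/2) + 4680 = -7/6 + 4680 = 28073/6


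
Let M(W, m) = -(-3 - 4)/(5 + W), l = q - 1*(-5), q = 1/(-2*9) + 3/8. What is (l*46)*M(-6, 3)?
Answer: -61663/36 ≈ -1712.9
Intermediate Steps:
q = 23/72 (q = -½*⅑ + 3*(⅛) = -1/18 + 3/8 = 23/72 ≈ 0.31944)
l = 383/72 (l = 23/72 - 1*(-5) = 23/72 + 5 = 383/72 ≈ 5.3194)
M(W, m) = 7/(5 + W) (M(W, m) = -(-7)/(5 + W) = 7/(5 + W))
(l*46)*M(-6, 3) = ((383/72)*46)*(7/(5 - 6)) = 8809*(7/(-1))/36 = 8809*(7*(-1))/36 = (8809/36)*(-7) = -61663/36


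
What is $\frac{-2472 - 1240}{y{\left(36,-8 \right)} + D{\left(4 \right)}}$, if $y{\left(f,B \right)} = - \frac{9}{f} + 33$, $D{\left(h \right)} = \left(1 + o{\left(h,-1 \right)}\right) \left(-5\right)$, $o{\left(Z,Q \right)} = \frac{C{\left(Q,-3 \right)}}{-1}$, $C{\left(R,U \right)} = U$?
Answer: $- \frac{14848}{51} \approx -291.14$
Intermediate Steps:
$o{\left(Z,Q \right)} = 3$ ($o{\left(Z,Q \right)} = - \frac{3}{-1} = \left(-3\right) \left(-1\right) = 3$)
$D{\left(h \right)} = -20$ ($D{\left(h \right)} = \left(1 + 3\right) \left(-5\right) = 4 \left(-5\right) = -20$)
$y{\left(f,B \right)} = 33 - \frac{9}{f}$
$\frac{-2472 - 1240}{y{\left(36,-8 \right)} + D{\left(4 \right)}} = \frac{-2472 - 1240}{\left(33 - \frac{9}{36}\right) - 20} = - \frac{3712}{\left(33 - \frac{1}{4}\right) - 20} = - \frac{3712}{\frac{131}{4} - 20} = - \frac{3712}{\frac{51}{4}} = \left(-3712\right) \frac{4}{51} = - \frac{14848}{51}$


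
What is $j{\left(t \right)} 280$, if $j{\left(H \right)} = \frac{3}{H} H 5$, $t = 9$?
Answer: $4200$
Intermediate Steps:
$j{\left(H \right)} = 15$ ($j{\left(H \right)} = 3 \cdot 5 = 15$)
$j{\left(t \right)} 280 = 15 \cdot 280 = 4200$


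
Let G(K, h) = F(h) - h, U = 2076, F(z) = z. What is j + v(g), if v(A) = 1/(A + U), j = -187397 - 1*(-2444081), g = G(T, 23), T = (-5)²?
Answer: 4684875985/2076 ≈ 2.2567e+6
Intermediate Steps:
T = 25
G(K, h) = 0 (G(K, h) = h - h = 0)
g = 0
j = 2256684 (j = -187397 + 2444081 = 2256684)
v(A) = 1/(2076 + A) (v(A) = 1/(A + 2076) = 1/(2076 + A))
j + v(g) = 2256684 + 1/(2076 + 0) = 2256684 + 1/2076 = 4684875985/2076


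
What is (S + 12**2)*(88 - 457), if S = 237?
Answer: -140589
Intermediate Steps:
(S + 12**2)*(88 - 457) = (237 + 12**2)*(88 - 457) = (237 + 144)*(-369) = 381*(-369) = -140589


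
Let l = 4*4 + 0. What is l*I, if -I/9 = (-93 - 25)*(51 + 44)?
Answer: 1614240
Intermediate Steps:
l = 16 (l = 16 + 0 = 16)
I = 100890 (I = -9*(-93 - 25)*(51 + 44) = -(-1062)*95 = -9*(-11210) = 100890)
l*I = 16*100890 = 1614240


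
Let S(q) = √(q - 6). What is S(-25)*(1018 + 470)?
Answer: 1488*I*√31 ≈ 8284.8*I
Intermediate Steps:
S(q) = √(-6 + q)
S(-25)*(1018 + 470) = √(-6 - 25)*(1018 + 470) = √(-31)*1488 = (I*√31)*1488 = 1488*I*√31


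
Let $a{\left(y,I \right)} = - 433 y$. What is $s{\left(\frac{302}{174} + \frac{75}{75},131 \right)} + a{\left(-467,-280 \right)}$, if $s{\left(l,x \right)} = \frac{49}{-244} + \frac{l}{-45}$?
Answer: $\frac{193163829953}{955260} \approx 2.0221 \cdot 10^{5}$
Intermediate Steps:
$s{\left(l,x \right)} = - \frac{49}{244} - \frac{l}{45}$ ($s{\left(l,x \right)} = 49 \left(- \frac{1}{244}\right) + l \left(- \frac{1}{45}\right) = - \frac{49}{244} - \frac{l}{45}$)
$s{\left(\frac{302}{174} + \frac{75}{75},131 \right)} + a{\left(-467,-280 \right)} = \left(- \frac{49}{244} - \frac{\frac{302}{174} + \frac{75}{75}}{45}\right) - -202211 = \left(- \frac{49}{244} - \frac{302 \cdot \frac{1}{174} + 75 \cdot \frac{1}{75}}{45}\right) + 202211 = \left(- \frac{49}{244} - \frac{\frac{151}{87} + 1}{45}\right) + 202211 = \left(- \frac{49}{244} - \frac{238}{3915}\right) + 202211 = - \frac{249907}{955260} + 202211 = \frac{193163829953}{955260}$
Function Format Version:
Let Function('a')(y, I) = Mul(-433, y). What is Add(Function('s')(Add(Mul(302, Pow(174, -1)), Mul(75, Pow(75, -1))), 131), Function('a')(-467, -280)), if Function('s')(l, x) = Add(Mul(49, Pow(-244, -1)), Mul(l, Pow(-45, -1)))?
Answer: Rational(193163829953, 955260) ≈ 2.0221e+5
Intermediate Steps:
Function('s')(l, x) = Add(Rational(-49, 244), Mul(Rational(-1, 45), l)) (Function('s')(l, x) = Add(Mul(49, Rational(-1, 244)), Mul(l, Rational(-1, 45))) = Add(Rational(-49, 244), Mul(Rational(-1, 45), l)))
Add(Function('s')(Add(Mul(302, Pow(174, -1)), Mul(75, Pow(75, -1))), 131), Function('a')(-467, -280)) = Add(Add(Rational(-49, 244), Mul(Rational(-1, 45), Add(Mul(302, Pow(174, -1)), Mul(75, Pow(75, -1))))), Mul(-433, -467)) = Add(Add(Rational(-49, 244), Mul(Rational(-1, 45), Add(Mul(302, Rational(1, 174)), Mul(75, Rational(1, 75))))), 202211) = Add(Add(Rational(-49, 244), Mul(Rational(-1, 45), Add(Rational(151, 87), 1))), 202211) = Add(Add(Rational(-49, 244), Mul(Rational(-1, 45), Rational(238, 87))), 202211) = Add(Add(Rational(-49, 244), Rational(-238, 3915)), 202211) = Add(Rational(-249907, 955260), 202211) = Rational(193163829953, 955260)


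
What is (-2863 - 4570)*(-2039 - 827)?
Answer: 21302978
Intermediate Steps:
(-2863 - 4570)*(-2039 - 827) = -7433*(-2866) = 21302978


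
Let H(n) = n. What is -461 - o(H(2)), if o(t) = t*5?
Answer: -471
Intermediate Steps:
o(t) = 5*t
-461 - o(H(2)) = -461 - 5*2 = -461 - 1*10 = -461 - 10 = -471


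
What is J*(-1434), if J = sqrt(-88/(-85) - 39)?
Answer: -1434*I*sqrt(274295)/85 ≈ -8835.7*I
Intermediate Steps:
J = I*sqrt(274295)/85 (J = sqrt(-88*(-1/85) - 39) = sqrt(88/85 - 39) = sqrt(-3227/85) = I*sqrt(274295)/85 ≈ 6.1616*I)
J*(-1434) = (I*sqrt(274295)/85)*(-1434) = -1434*I*sqrt(274295)/85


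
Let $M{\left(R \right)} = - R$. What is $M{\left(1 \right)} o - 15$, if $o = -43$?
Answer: $28$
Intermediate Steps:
$M{\left(1 \right)} o - 15 = \left(-1\right) 1 \left(-43\right) - 15 = \left(-1\right) \left(-43\right) - 15 = 43 - 15 = 28$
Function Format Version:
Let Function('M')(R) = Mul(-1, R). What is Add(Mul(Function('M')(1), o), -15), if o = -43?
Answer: 28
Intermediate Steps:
Add(Mul(Function('M')(1), o), -15) = Add(Mul(Mul(-1, 1), -43), -15) = Add(Mul(-1, -43), -15) = Add(43, -15) = 28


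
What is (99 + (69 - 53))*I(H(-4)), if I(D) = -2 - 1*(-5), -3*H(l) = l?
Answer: 345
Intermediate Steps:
H(l) = -l/3
I(D) = 3 (I(D) = -2 + 5 = 3)
(99 + (69 - 53))*I(H(-4)) = (99 + (69 - 53))*3 = (99 + 16)*3 = 115*3 = 345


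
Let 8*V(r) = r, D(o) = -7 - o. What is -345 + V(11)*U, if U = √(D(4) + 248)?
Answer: -345 + 11*√237/8 ≈ -323.83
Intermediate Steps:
V(r) = r/8
U = √237 (U = √((-7 - 1*4) + 248) = √((-7 - 4) + 248) = √(-11 + 248) = √237 ≈ 15.395)
-345 + V(11)*U = -345 + ((⅛)*11)*√237 = -345 + 11*√237/8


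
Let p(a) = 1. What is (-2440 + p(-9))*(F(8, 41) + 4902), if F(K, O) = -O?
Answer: -11855979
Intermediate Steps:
(-2440 + p(-9))*(F(8, 41) + 4902) = (-2440 + 1)*(-1*41 + 4902) = -2439*(-41 + 4902) = -2439*4861 = -11855979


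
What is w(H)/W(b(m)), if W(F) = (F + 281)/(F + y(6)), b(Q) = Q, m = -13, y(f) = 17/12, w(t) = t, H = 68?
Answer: -2363/804 ≈ -2.9391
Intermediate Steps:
y(f) = 17/12 (y(f) = 17*(1/12) = 17/12)
W(F) = (281 + F)/(17/12 + F) (W(F) = (F + 281)/(F + 17/12) = (281 + F)/(17/12 + F))
w(H)/W(b(m)) = 68/((12*(281 - 13)/(17 + 12*(-13)))) = 68/((12*268/(17 - 156))) = 68/((12*268/(-139))) = 68/((12*(-1/139)*268)) = 68/(-3216/139) = 68*(-139/3216) = -2363/804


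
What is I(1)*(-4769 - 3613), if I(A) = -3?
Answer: 25146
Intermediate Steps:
I(1)*(-4769 - 3613) = -3*(-4769 - 3613) = -3*(-8382) = 25146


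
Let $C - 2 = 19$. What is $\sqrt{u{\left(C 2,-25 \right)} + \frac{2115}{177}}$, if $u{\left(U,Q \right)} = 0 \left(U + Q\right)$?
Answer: $\frac{\sqrt{41595}}{59} \approx 3.4568$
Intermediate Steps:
$C = 21$ ($C = 2 + 19 = 21$)
$u{\left(U,Q \right)} = 0$ ($u{\left(U,Q \right)} = 0 \left(Q + U\right) = 0$)
$\sqrt{u{\left(C 2,-25 \right)} + \frac{2115}{177}} = \sqrt{0 + \frac{2115}{177}} = \sqrt{0 + 2115 \cdot \frac{1}{177}} = \sqrt{0 + \frac{705}{59}} = \sqrt{\frac{705}{59}} = \frac{\sqrt{41595}}{59}$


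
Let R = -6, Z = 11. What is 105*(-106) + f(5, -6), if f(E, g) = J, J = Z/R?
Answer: -66791/6 ≈ -11132.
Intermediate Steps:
J = -11/6 (J = 11/(-6) = 11*(-⅙) = -11/6 ≈ -1.8333)
f(E, g) = -11/6
105*(-106) + f(5, -6) = 105*(-106) - 11/6 = -11130 - 11/6 = -66791/6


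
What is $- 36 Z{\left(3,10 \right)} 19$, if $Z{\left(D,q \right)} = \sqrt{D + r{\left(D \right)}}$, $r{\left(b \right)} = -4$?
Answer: $- 684 i \approx - 684.0 i$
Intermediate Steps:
$Z{\left(D,q \right)} = \sqrt{-4 + D}$ ($Z{\left(D,q \right)} = \sqrt{D - 4} = \sqrt{-4 + D}$)
$- 36 Z{\left(3,10 \right)} 19 = - 36 \sqrt{-4 + 3} \cdot 19 = - 36 \sqrt{-1} \cdot 19 = - 36 i 19 = - 684 i$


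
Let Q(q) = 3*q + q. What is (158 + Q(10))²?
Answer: 39204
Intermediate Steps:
Q(q) = 4*q
(158 + Q(10))² = (158 + 4*10)² = (158 + 40)² = 198² = 39204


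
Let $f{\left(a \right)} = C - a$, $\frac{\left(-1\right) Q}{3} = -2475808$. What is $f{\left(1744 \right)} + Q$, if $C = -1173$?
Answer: $7424507$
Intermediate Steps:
$Q = 7427424$ ($Q = \left(-3\right) \left(-2475808\right) = 7427424$)
$f{\left(a \right)} = -1173 - a$
$f{\left(1744 \right)} + Q = \left(-1173 - 1744\right) + 7427424 = -2917 + 7427424 = 7424507$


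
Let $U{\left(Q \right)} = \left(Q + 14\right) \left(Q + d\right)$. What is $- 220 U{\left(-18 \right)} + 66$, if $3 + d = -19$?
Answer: $-35134$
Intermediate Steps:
$d = -22$ ($d = -3 - 19 = -22$)
$U{\left(Q \right)} = \left(-22 + Q\right) \left(14 + Q\right)$ ($U{\left(Q \right)} = \left(Q + 14\right) \left(Q - 22\right) = \left(14 + Q\right) \left(-22 + Q\right) = \left(-22 + Q\right) \left(14 + Q\right)$)
$- 220 U{\left(-18 \right)} + 66 = - 220 \left(-308 + \left(-18\right)^{2} - -144\right) + 66 = - 220 \left(-308 + 324 + 144\right) + 66 = \left(-220\right) 160 + 66 = -35200 + 66 = -35134$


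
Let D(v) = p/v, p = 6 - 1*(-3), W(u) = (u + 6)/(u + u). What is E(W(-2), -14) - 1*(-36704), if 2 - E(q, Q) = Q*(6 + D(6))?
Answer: 36811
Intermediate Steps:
W(u) = (6 + u)/(2*u) (W(u) = (6 + u)/((2*u)) = (6 + u)*(1/(2*u)) = (6 + u)/(2*u))
p = 9 (p = 6 + 3 = 9)
D(v) = 9/v
E(q, Q) = 2 - 15*Q/2 (E(q, Q) = 2 - Q*(6 + 9/6) = 2 - Q*(6 + 9*(⅙)) = 2 - Q*(6 + 3/2) = 2 - Q*15/2 = 2 - 15*Q/2)
E(W(-2), -14) - 1*(-36704) = (2 - 15/2*(-14)) - 1*(-36704) = (2 + 105) + 36704 = 107 + 36704 = 36811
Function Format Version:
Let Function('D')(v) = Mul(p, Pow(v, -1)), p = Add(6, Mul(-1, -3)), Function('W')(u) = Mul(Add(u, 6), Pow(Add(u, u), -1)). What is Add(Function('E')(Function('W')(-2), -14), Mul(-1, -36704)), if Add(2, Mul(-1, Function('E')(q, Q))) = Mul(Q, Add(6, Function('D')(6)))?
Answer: 36811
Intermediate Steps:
Function('W')(u) = Mul(Rational(1, 2), Pow(u, -1), Add(6, u)) (Function('W')(u) = Mul(Add(6, u), Pow(Mul(2, u), -1)) = Mul(Add(6, u), Mul(Rational(1, 2), Pow(u, -1))) = Mul(Rational(1, 2), Pow(u, -1), Add(6, u)))
p = 9 (p = Add(6, 3) = 9)
Function('D')(v) = Mul(9, Pow(v, -1))
Function('E')(q, Q) = Add(2, Mul(Rational(-15, 2), Q)) (Function('E')(q, Q) = Add(2, Mul(-1, Mul(Q, Add(6, Mul(9, Pow(6, -1)))))) = Add(2, Mul(-1, Mul(Q, Add(6, Mul(9, Rational(1, 6)))))) = Add(2, Mul(-1, Mul(Q, Add(6, Rational(3, 2))))) = Add(2, Mul(-1, Mul(Q, Rational(15, 2)))) = Add(2, Mul(-1, Mul(Rational(15, 2), Q))) = Add(2, Mul(Rational(-15, 2), Q)))
Add(Function('E')(Function('W')(-2), -14), Mul(-1, -36704)) = Add(Add(2, Mul(Rational(-15, 2), -14)), Mul(-1, -36704)) = Add(Add(2, 105), 36704) = Add(107, 36704) = 36811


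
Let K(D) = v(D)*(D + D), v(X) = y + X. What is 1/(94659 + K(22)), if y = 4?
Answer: 1/95803 ≈ 1.0438e-5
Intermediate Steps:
v(X) = 4 + X
K(D) = 2*D*(4 + D) (K(D) = (4 + D)*(D + D) = (4 + D)*(2*D) = 2*D*(4 + D))
1/(94659 + K(22)) = 1/(94659 + 2*22*(4 + 22)) = 1/(94659 + 2*22*26) = 1/(94659 + 1144) = 1/95803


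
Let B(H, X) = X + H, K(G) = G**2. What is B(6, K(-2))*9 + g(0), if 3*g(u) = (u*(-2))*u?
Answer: 90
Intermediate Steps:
B(H, X) = H + X
g(u) = -2*u**2/3 (g(u) = ((u*(-2))*u)/3 = ((-2*u)*u)/3 = (-2*u**2)/3 = -2*u**2/3)
B(6, K(-2))*9 + g(0) = (6 + (-2)**2)*9 - 2/3*0**2 = (6 + 4)*9 - 2/3*0 = 10*9 + 0 = 90 + 0 = 90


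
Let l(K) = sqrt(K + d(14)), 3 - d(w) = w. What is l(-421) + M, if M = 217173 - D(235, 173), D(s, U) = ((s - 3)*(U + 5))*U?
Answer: -6927035 + 12*I*sqrt(3) ≈ -6.927e+6 + 20.785*I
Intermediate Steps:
d(w) = 3 - w
D(s, U) = U*(-3 + s)*(5 + U) (D(s, U) = ((-3 + s)*(5 + U))*U = U*(-3 + s)*(5 + U))
l(K) = sqrt(-11 + K) (l(K) = sqrt(K + (3 - 1*14)) = sqrt(K + (3 - 14)) = sqrt(K - 11) = sqrt(-11 + K))
M = -6927035 (M = 217173 - 173*(-15 - 3*173 + 5*235 + 173*235) = 217173 - 173*(-15 - 519 + 1175 + 40655) = 217173 - 173*41296 = 217173 - 1*7144208 = 217173 - 7144208 = -6927035)
l(-421) + M = sqrt(-11 - 421) - 6927035 = sqrt(-432) - 6927035 = 12*I*sqrt(3) - 6927035 = -6927035 + 12*I*sqrt(3)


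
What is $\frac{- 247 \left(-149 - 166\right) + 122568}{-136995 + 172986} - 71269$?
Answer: $- \frac{854947402}{11997} \approx -71263.0$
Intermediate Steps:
$\frac{- 247 \left(-149 - 166\right) + 122568}{-136995 + 172986} - 71269 = \frac{\left(-247\right) \left(-315\right) + 122568}{35991} - 71269 = \left(77805 + 122568\right) \frac{1}{35991} - 71269 = 200373 \cdot \frac{1}{35991} - 71269 = \frac{66791}{11997} - 71269 = - \frac{854947402}{11997}$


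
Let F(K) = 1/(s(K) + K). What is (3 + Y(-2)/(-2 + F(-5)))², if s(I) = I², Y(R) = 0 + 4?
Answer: 1369/1521 ≈ 0.90007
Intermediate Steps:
Y(R) = 4
F(K) = 1/(K + K²) (F(K) = 1/(K² + K) = 1/(K + K²))
(3 + Y(-2)/(-2 + F(-5)))² = (3 + 4/(-2 + 1/((-5)*(1 - 5))))² = (3 + 4/(-2 - ⅕/(-4)))² = (3 + 4/(-2 - ⅕*(-¼)))² = (3 + 4/(-2 + 1/20))² = (3 + 4/(-39/20))² = (3 + 4*(-20/39))² = (3 - 80/39)² = (37/39)² = 1369/1521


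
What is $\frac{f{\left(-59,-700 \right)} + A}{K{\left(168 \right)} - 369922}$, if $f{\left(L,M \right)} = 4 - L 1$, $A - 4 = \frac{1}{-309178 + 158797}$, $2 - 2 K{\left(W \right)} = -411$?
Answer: $- \frac{20151052}{111196373211} \approx -0.00018122$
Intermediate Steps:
$K{\left(W \right)} = \frac{413}{2}$ ($K{\left(W \right)} = 1 - - \frac{411}{2} = 1 + \frac{411}{2} = \frac{413}{2}$)
$A = \frac{601523}{150381}$ ($A = 4 + \frac{1}{-309178 + 158797} = 4 + \frac{1}{-150381} = 4 - \frac{1}{150381} = \frac{601523}{150381} \approx 4.0$)
$f{\left(L,M \right)} = 4 - L$
$\frac{f{\left(-59,-700 \right)} + A}{K{\left(168 \right)} - 369922} = \frac{\left(4 - -59\right) + \frac{601523}{150381}}{\frac{413}{2} - 369922} = \frac{\left(4 + 59\right) + \frac{601523}{150381}}{- \frac{739431}{2}} = \left(63 + \frac{601523}{150381}\right) \left(- \frac{2}{739431}\right) = \frac{10075526}{150381} \left(- \frac{2}{739431}\right) = - \frac{20151052}{111196373211}$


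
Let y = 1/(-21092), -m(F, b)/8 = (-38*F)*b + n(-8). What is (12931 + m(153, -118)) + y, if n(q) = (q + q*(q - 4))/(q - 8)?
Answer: -115488001573/21092 ≈ -5.4754e+6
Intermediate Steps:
n(q) = (q + q*(-4 + q))/(-8 + q)
m(F, b) = 44 + 304*F*b (m(F, b) = -8*((-38*F)*b - 8*(-3 - 8)/(-8 - 8)) = -8*(-38*F*b - 8*(-11)/(-16)) = -8*(-38*F*b - 8*(-1/16)*(-11)) = -8*(-38*F*b - 11/2) = -8*(-11/2 - 38*F*b) = 44 + 304*F*b)
y = -1/21092 ≈ -4.7411e-5
(12931 + m(153, -118)) + y = (12931 + (44 + 304*153*(-118))) - 1/21092 = (12931 + (44 - 5488416)) - 1/21092 = (12931 - 5488372) - 1/21092 = -5475441 - 1/21092 = -115488001573/21092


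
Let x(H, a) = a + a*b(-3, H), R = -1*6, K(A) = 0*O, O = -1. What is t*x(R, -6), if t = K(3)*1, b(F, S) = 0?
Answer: 0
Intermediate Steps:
K(A) = 0 (K(A) = 0*(-1) = 0)
R = -6
x(H, a) = a (x(H, a) = a + a*0 = a + 0 = a)
t = 0 (t = 0*1 = 0)
t*x(R, -6) = 0*(-6) = 0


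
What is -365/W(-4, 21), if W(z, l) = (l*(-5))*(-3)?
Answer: -73/63 ≈ -1.1587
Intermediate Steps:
W(z, l) = 15*l (W(z, l) = -5*l*(-3) = 15*l)
-365/W(-4, 21) = -365/(15*21) = -365/315 = -365*1/315 = -73/63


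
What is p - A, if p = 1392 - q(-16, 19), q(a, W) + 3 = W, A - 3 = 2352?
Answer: -979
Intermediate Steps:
A = 2355 (A = 3 + 2352 = 2355)
q(a, W) = -3 + W
p = 1376 (p = 1392 - (-3 + 19) = 1392 - 1*16 = 1392 - 16 = 1376)
p - A = 1376 - 1*2355 = 1376 - 2355 = -979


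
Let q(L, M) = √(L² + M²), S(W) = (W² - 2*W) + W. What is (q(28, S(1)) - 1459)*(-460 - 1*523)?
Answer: 1406673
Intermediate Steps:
S(W) = W² - W
(q(28, S(1)) - 1459)*(-460 - 1*523) = (√(28² + (1*(-1 + 1))²) - 1459)*(-460 - 1*523) = (√(784 + (1*0)²) - 1459)*(-460 - 523) = (√(784 + 0²) - 1459)*(-983) = (√(784 + 0) - 1459)*(-983) = (√784 - 1459)*(-983) = (28 - 1459)*(-983) = -1431*(-983) = 1406673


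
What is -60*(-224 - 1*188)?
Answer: 24720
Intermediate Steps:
-60*(-224 - 1*188) = -60*(-224 - 188) = -60*(-412) = 24720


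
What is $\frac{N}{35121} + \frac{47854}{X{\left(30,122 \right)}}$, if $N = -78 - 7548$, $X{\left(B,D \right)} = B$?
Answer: $\frac{280075259}{175605} \approx 1594.9$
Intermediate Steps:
$N = -7626$ ($N = -78 - 7548 = -7626$)
$\frac{N}{35121} + \frac{47854}{X{\left(30,122 \right)}} = - \frac{7626}{35121} + \frac{47854}{30} = \left(-7626\right) \frac{1}{35121} + 47854 \cdot \frac{1}{30} = - \frac{2542}{11707} + \frac{23927}{15} = \frac{280075259}{175605}$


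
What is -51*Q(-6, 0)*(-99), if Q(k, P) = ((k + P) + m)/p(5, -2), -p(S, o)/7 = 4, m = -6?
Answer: 15147/7 ≈ 2163.9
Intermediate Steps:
p(S, o) = -28 (p(S, o) = -7*4 = -28)
Q(k, P) = 3/14 - P/28 - k/28 (Q(k, P) = ((k + P) - 6)/(-28) = ((P + k) - 6)*(-1/28) = (-6 + P + k)*(-1/28) = 3/14 - P/28 - k/28)
-51*Q(-6, 0)*(-99) = -51*(3/14 - 1/28*0 - 1/28*(-6))*(-99) = -51*(3/14 + 0 + 3/14)*(-99) = -51*3/7*(-99) = -153/7*(-99) = 15147/7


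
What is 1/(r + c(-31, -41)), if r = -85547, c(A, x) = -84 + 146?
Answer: -1/85485 ≈ -1.1698e-5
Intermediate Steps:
c(A, x) = 62
1/(r + c(-31, -41)) = 1/(-85547 + 62) = 1/(-85485) = -1/85485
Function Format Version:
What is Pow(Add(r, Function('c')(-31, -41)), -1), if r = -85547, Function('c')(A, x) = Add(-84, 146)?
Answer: Rational(-1, 85485) ≈ -1.1698e-5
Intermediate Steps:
Function('c')(A, x) = 62
Pow(Add(r, Function('c')(-31, -41)), -1) = Pow(Add(-85547, 62), -1) = Pow(-85485, -1) = Rational(-1, 85485)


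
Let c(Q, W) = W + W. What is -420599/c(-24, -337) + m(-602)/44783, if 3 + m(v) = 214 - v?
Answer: 18836232979/30183742 ≈ 624.05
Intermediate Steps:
m(v) = 211 - v (m(v) = -3 + (214 - v) = 211 - v)
c(Q, W) = 2*W
-420599/c(-24, -337) + m(-602)/44783 = -420599/(2*(-337)) + (211 - 1*(-602))/44783 = -420599/(-674) + (211 + 602)*(1/44783) = -420599*(-1/674) + 813*(1/44783) = 420599/674 + 813/44783 = 18836232979/30183742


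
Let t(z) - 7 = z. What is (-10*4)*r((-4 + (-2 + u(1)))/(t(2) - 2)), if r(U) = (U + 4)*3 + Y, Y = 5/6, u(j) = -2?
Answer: -7900/21 ≈ -376.19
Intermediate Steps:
t(z) = 7 + z
Y = 5/6 (Y = 5*(1/6) = 5/6 ≈ 0.83333)
r(U) = 77/6 + 3*U (r(U) = (U + 4)*3 + 5/6 = (4 + U)*3 + 5/6 = (12 + 3*U) + 5/6 = 77/6 + 3*U)
(-10*4)*r((-4 + (-2 + u(1)))/(t(2) - 2)) = (-10*4)*(77/6 + 3*((-4 + (-2 - 2))/((7 + 2) - 2))) = -40*(77/6 + 3*((-4 - 4)/(9 - 2))) = -40*(77/6 + 3*(-8/7)) = -40*(77/6 - 24/7) = -40*395/42 = -7900/21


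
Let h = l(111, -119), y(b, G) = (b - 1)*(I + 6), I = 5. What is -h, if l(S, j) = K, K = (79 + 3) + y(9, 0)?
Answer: -170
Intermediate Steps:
y(b, G) = -11 + 11*b (y(b, G) = (b - 1)*(5 + 6) = (-1 + b)*11 = -11 + 11*b)
K = 170 (K = (79 + 3) + (-11 + 11*9) = 82 + (-11 + 99) = 82 + 88 = 170)
l(S, j) = 170
h = 170
-h = -1*170 = -170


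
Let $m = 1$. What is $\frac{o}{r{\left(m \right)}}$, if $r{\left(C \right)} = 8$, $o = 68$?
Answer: $\frac{17}{2} \approx 8.5$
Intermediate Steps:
$\frac{o}{r{\left(m \right)}} = \frac{68}{8} = 68 \cdot \frac{1}{8} = \frac{17}{2}$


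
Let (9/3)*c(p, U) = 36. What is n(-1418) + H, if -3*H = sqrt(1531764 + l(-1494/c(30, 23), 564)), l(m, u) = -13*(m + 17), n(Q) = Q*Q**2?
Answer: -2851206632 - sqrt(6132646)/6 ≈ -2.8512e+9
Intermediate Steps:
c(p, U) = 12 (c(p, U) = (1/3)*36 = 12)
n(Q) = Q**3
l(m, u) = -221 - 13*m (l(m, u) = -13*(17 + m) = -221 - 13*m)
H = -sqrt(6132646)/6 (H = -sqrt(1531764 + (-221 - (-19422)/12))/3 = -sqrt(1531764 + (-221 - 13*(-249/2)))/3 = -sqrt(1531764 + (-221 + 3237/2))/3 = -sqrt(1531764 + 2795/2)/3 = -sqrt(6132646)/6 ≈ -412.74)
n(-1418) + H = (-1418)**3 - sqrt(6132646)/6 = -2851206632 - sqrt(6132646)/6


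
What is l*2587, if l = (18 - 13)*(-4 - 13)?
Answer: -219895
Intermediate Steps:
l = -85 (l = 5*(-17) = -85)
l*2587 = -85*2587 = -219895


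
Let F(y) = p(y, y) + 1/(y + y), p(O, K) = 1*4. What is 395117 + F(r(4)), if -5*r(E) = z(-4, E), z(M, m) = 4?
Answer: 3160963/8 ≈ 3.9512e+5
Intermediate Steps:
p(O, K) = 4
r(E) = -⅘ (r(E) = -⅕*4 = -⅘)
F(y) = 4 + 1/(2*y) (F(y) = 4 + 1/(y + y) = 4 + 1/(2*y))
395117 + F(r(4)) = 395117 + (4 + 1/(2*(-⅘))) = 395117 + (4 + (½)*(-5/4)) = 395117 + (4 - 5/8) = 395117 + 27/8 = 3160963/8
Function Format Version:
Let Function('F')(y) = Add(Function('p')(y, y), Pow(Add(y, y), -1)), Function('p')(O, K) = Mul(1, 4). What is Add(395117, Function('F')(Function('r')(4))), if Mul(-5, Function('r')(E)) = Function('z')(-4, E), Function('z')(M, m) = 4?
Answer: Rational(3160963, 8) ≈ 3.9512e+5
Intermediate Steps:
Function('p')(O, K) = 4
Function('r')(E) = Rational(-4, 5) (Function('r')(E) = Mul(Rational(-1, 5), 4) = Rational(-4, 5))
Function('F')(y) = Add(4, Mul(Rational(1, 2), Pow(y, -1))) (Function('F')(y) = Add(4, Pow(Add(y, y), -1)) = Add(4, Pow(Mul(2, y), -1)) = Add(4, Mul(Rational(1, 2), Pow(y, -1))))
Add(395117, Function('F')(Function('r')(4))) = Add(395117, Add(4, Mul(Rational(1, 2), Pow(Rational(-4, 5), -1)))) = Add(395117, Add(4, Mul(Rational(1, 2), Rational(-5, 4)))) = Add(395117, Add(4, Rational(-5, 8))) = Add(395117, Rational(27, 8)) = Rational(3160963, 8)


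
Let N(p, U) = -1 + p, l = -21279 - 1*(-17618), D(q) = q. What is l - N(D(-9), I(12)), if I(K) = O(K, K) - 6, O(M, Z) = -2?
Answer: -3651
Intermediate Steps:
I(K) = -8 (I(K) = -2 - 6 = -8)
l = -3661 (l = -21279 + 17618 = -3661)
l - N(D(-9), I(12)) = -3661 - (-1 - 9) = -3661 - 1*(-10) = -3661 + 10 = -3651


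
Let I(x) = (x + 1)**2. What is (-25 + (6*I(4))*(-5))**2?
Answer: 600625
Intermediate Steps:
I(x) = (1 + x)**2
(-25 + (6*I(4))*(-5))**2 = (-25 + (6*(1 + 4)**2)*(-5))**2 = (-25 + (6*5**2)*(-5))**2 = (-25 + (6*25)*(-5))**2 = (-25 + 150*(-5))**2 = (-25 - 750)**2 = (-775)**2 = 600625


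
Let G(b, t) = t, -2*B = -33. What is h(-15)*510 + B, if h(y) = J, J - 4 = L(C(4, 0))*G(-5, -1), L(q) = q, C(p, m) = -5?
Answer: 9213/2 ≈ 4606.5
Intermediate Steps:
B = 33/2 (B = -½*(-33) = 33/2 ≈ 16.500)
J = 9 (J = 4 - 5*(-1) = 4 + 5 = 9)
h(y) = 9
h(-15)*510 + B = 9*510 + 33/2 = 4590 + 33/2 = 9213/2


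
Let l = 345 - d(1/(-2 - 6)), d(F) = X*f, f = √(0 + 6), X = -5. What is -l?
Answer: -345 - 5*√6 ≈ -357.25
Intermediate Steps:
f = √6 ≈ 2.4495
d(F) = -5*√6
l = 345 + 5*√6 (l = 345 - (-5)*√6 = 345 + 5*√6 ≈ 357.25)
-l = -(345 + 5*√6) = -345 - 5*√6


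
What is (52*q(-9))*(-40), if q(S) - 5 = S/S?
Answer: -12480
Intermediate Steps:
q(S) = 6 (q(S) = 5 + S/S = 5 + 1 = 6)
(52*q(-9))*(-40) = (52*6)*(-40) = 312*(-40) = -12480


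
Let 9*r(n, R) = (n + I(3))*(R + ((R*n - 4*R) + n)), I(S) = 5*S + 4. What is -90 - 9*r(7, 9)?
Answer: -1208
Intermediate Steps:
I(S) = 4 + 5*S
r(n, R) = (19 + n)*(n - 3*R + R*n)/9 (r(n, R) = ((n + (4 + 5*3))*(R + ((R*n - 4*R) + n)))/9 = ((n + (4 + 15))*(R + ((-4*R + R*n) + n)))/9 = ((n + 19)*(R + (n - 4*R + R*n)))/9 = ((19 + n)*(n - 3*R + R*n))/9 = (19 + n)*(n - 3*R + R*n)/9)
-90 - 9*r(7, 9) = -90 - 9*(-19/3*9 + (⅑)*7² + (19/9)*7 + (⅑)*9*7² + (16/9)*9*7) = -90 - 9*(-57 + (⅑)*49 + 133/9 + (⅑)*9*49 + 112) = -90 - 9*(-57 + 49/9 + 133/9 + 49 + 112) = -90 - 9*1118/9 = -90 - 1118 = -1208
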